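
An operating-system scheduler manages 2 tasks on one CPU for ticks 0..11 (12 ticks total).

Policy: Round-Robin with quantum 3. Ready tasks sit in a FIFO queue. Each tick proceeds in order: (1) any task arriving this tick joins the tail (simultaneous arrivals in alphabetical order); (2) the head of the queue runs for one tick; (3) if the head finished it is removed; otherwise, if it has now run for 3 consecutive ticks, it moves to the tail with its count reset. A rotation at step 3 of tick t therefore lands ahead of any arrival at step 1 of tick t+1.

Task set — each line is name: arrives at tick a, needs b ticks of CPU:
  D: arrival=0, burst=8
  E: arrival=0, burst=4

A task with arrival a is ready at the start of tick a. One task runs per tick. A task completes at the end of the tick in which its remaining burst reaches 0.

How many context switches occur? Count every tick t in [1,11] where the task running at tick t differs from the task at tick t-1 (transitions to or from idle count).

t=0: queue=[D,E] q_used=0 → run D
t=1: queue=[D,E] q_used=1 → run D
t=2: queue=[D,E] q_used=2 → run D
t=3: queue=[E,D] q_used=0 → run E
t=4: queue=[E,D] q_used=1 → run E
t=5: queue=[E,D] q_used=2 → run E
t=6: queue=[D,E] q_used=0 → run D
t=7: queue=[D,E] q_used=1 → run D
t=8: queue=[D,E] q_used=2 → run D
t=9: queue=[E,D] q_used=0 → run E
t=10: queue=[D] q_used=0 → run D
t=11: queue=[D] q_used=1 → run D

context switches = 4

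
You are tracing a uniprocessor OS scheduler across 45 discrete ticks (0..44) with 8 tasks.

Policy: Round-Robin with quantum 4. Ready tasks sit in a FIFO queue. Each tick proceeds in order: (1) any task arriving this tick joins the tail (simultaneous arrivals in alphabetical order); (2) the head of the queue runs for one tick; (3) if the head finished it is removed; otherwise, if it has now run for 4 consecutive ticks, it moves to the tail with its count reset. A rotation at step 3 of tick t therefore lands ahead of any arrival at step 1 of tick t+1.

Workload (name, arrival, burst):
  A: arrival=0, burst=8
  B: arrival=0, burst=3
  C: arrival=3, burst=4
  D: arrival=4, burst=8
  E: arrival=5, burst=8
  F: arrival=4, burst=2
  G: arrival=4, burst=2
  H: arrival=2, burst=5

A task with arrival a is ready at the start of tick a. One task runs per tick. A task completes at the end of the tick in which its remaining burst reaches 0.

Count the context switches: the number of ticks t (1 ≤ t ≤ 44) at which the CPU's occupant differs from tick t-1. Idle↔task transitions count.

context switches = 12

t=0: queue=[A,B] q_used=0 → run A
t=1: queue=[A,B] q_used=1 → run A
t=2: queue=[A,B,H] q_used=2 → run A
t=3: queue=[A,B,H,C] q_used=3 → run A
t=4: queue=[B,H,C,A,D,F,G] q_used=0 → run B
t=5: queue=[B,H,C,A,D,F,G,E] q_used=1 → run B
t=6: queue=[B,H,C,A,D,F,G,E] q_used=2 → run B
t=7: queue=[H,C,A,D,F,G,E] q_used=0 → run H
t=8: queue=[H,C,A,D,F,G,E] q_used=1 → run H
t=9: queue=[H,C,A,D,F,G,E] q_used=2 → run H
t=10: queue=[H,C,A,D,F,G,E] q_used=3 → run H
t=11: queue=[C,A,D,F,G,E,H] q_used=0 → run C
t=12: queue=[C,A,D,F,G,E,H] q_used=1 → run C
t=13: queue=[C,A,D,F,G,E,H] q_used=2 → run C
t=14: queue=[C,A,D,F,G,E,H] q_used=3 → run C
t=15: queue=[A,D,F,G,E,H] q_used=0 → run A
t=16: queue=[A,D,F,G,E,H] q_used=1 → run A
t=17: queue=[A,D,F,G,E,H] q_used=2 → run A
t=18: queue=[A,D,F,G,E,H] q_used=3 → run A
t=19: queue=[D,F,G,E,H] q_used=0 → run D
t=20: queue=[D,F,G,E,H] q_used=1 → run D
t=21: queue=[D,F,G,E,H] q_used=2 → run D
t=22: queue=[D,F,G,E,H] q_used=3 → run D
t=23: queue=[F,G,E,H,D] q_used=0 → run F
t=24: queue=[F,G,E,H,D] q_used=1 → run F
t=25: queue=[G,E,H,D] q_used=0 → run G
t=26: queue=[G,E,H,D] q_used=1 → run G
t=27: queue=[E,H,D] q_used=0 → run E
t=28: queue=[E,H,D] q_used=1 → run E
t=29: queue=[E,H,D] q_used=2 → run E
t=30: queue=[E,H,D] q_used=3 → run E
t=31: queue=[H,D,E] q_used=0 → run H
t=32: queue=[D,E] q_used=0 → run D
t=33: queue=[D,E] q_used=1 → run D
t=34: queue=[D,E] q_used=2 → run D
t=35: queue=[D,E] q_used=3 → run D
t=36: queue=[E] q_used=0 → run E
t=37: queue=[E] q_used=1 → run E
t=38: queue=[E] q_used=2 → run E
t=39: queue=[E] q_used=3 → run E
t=40: (idle)
t=41: (idle)
t=42: (idle)
t=43: (idle)
t=44: (idle)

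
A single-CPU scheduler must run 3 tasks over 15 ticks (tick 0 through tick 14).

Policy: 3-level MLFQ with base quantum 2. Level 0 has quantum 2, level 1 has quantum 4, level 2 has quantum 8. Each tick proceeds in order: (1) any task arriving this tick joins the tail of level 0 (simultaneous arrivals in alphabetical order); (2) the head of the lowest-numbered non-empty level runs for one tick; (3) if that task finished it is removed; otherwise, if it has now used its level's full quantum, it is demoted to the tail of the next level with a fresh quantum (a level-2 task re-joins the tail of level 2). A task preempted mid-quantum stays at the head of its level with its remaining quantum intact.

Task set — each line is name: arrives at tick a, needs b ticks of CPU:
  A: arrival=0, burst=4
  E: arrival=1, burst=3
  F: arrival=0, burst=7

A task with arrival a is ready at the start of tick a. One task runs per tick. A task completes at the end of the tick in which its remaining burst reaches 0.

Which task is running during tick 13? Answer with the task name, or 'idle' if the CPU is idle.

running at tick 13 = F

t=0: L0/L1/L2 = AF/-/- → run A
t=1: L0/L1/L2 = AFE/-/- → run A
t=2: L0/L1/L2 = FE/A/- → run F
t=3: L0/L1/L2 = FE/A/- → run F
t=4: L0/L1/L2 = E/AF/- → run E
t=5: L0/L1/L2 = E/AF/- → run E
t=6: L0/L1/L2 = -/AFE/- → run A
t=7: L0/L1/L2 = -/AFE/- → run A
t=8: L0/L1/L2 = -/FE/- → run F
t=9: L0/L1/L2 = -/FE/- → run F
t=10: L0/L1/L2 = -/FE/- → run F
t=11: L0/L1/L2 = -/FE/- → run F
t=12: L0/L1/L2 = -/E/F → run E
t=13: L0/L1/L2 = -/-/F → run F
t=14: (idle)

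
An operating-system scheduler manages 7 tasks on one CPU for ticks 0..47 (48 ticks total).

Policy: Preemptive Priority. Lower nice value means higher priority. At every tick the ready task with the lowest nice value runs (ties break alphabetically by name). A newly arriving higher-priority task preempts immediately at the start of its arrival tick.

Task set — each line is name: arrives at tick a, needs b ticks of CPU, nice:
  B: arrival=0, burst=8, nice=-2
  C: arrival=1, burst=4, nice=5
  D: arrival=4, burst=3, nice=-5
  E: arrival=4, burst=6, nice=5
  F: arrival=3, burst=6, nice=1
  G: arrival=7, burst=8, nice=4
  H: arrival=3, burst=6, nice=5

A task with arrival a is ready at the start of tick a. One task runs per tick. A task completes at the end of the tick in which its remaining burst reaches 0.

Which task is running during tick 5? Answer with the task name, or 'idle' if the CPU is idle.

t=0: ready={B} → run B
t=1: ready={B,C} → run B
t=2: ready={B,C} → run B
t=3: ready={B,C,F,H} → run B
t=4: ready={B,C,D,E,F,H} → run D
t=5: ready={B,C,D,E,F,H} → run D
t=6: ready={B,C,D,E,F,H} → run D
t=7: ready={B,C,E,F,G,H} → run B
t=8: ready={B,C,E,F,G,H} → run B
t=9: ready={B,C,E,F,G,H} → run B
t=10: ready={B,C,E,F,G,H} → run B
t=11: ready={C,E,F,G,H} → run F
t=12: ready={C,E,F,G,H} → run F
t=13: ready={C,E,F,G,H} → run F
t=14: ready={C,E,F,G,H} → run F
t=15: ready={C,E,F,G,H} → run F
t=16: ready={C,E,F,G,H} → run F
t=17: ready={C,E,G,H} → run G
t=18: ready={C,E,G,H} → run G
t=19: ready={C,E,G,H} → run G
t=20: ready={C,E,G,H} → run G
t=21: ready={C,E,G,H} → run G
t=22: ready={C,E,G,H} → run G
t=23: ready={C,E,G,H} → run G
t=24: ready={C,E,G,H} → run G
t=25: ready={C,E,H} → run C
t=26: ready={C,E,H} → run C
t=27: ready={C,E,H} → run C
t=28: ready={C,E,H} → run C
t=29: ready={E,H} → run E
t=30: ready={E,H} → run E
t=31: ready={E,H} → run E
t=32: ready={E,H} → run E
t=33: ready={E,H} → run E
t=34: ready={E,H} → run E
t=35: ready={H} → run H
t=36: ready={H} → run H
t=37: ready={H} → run H
t=38: ready={H} → run H
t=39: ready={H} → run H
t=40: ready={H} → run H
t=41: (idle)
t=42: (idle)
t=43: (idle)
t=44: (idle)
t=45: (idle)
t=46: (idle)
t=47: (idle)

running at tick 5 = D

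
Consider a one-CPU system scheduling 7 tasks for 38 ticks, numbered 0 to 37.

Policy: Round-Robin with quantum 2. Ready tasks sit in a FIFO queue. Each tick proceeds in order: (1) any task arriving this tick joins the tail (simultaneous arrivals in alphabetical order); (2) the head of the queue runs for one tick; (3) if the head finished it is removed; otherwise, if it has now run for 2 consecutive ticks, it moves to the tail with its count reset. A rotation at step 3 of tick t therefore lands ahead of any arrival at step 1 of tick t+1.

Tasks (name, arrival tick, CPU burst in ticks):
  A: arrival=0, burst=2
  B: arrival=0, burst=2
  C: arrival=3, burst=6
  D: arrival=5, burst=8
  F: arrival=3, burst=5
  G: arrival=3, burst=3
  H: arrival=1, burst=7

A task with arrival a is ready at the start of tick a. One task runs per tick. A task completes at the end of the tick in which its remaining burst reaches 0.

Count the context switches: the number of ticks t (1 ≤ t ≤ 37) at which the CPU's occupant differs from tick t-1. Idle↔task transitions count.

context switches = 18

t=0: queue=[A,B] q_used=0 → run A
t=1: queue=[A,B,H] q_used=1 → run A
t=2: queue=[B,H] q_used=0 → run B
t=3: queue=[B,H,C,F,G] q_used=1 → run B
t=4: queue=[H,C,F,G] q_used=0 → run H
t=5: queue=[H,C,F,G,D] q_used=1 → run H
t=6: queue=[C,F,G,D,H] q_used=0 → run C
t=7: queue=[C,F,G,D,H] q_used=1 → run C
t=8: queue=[F,G,D,H,C] q_used=0 → run F
t=9: queue=[F,G,D,H,C] q_used=1 → run F
t=10: queue=[G,D,H,C,F] q_used=0 → run G
t=11: queue=[G,D,H,C,F] q_used=1 → run G
t=12: queue=[D,H,C,F,G] q_used=0 → run D
t=13: queue=[D,H,C,F,G] q_used=1 → run D
t=14: queue=[H,C,F,G,D] q_used=0 → run H
t=15: queue=[H,C,F,G,D] q_used=1 → run H
t=16: queue=[C,F,G,D,H] q_used=0 → run C
t=17: queue=[C,F,G,D,H] q_used=1 → run C
t=18: queue=[F,G,D,H,C] q_used=0 → run F
t=19: queue=[F,G,D,H,C] q_used=1 → run F
t=20: queue=[G,D,H,C,F] q_used=0 → run G
t=21: queue=[D,H,C,F] q_used=0 → run D
t=22: queue=[D,H,C,F] q_used=1 → run D
t=23: queue=[H,C,F,D] q_used=0 → run H
t=24: queue=[H,C,F,D] q_used=1 → run H
t=25: queue=[C,F,D,H] q_used=0 → run C
t=26: queue=[C,F,D,H] q_used=1 → run C
t=27: queue=[F,D,H] q_used=0 → run F
t=28: queue=[D,H] q_used=0 → run D
t=29: queue=[D,H] q_used=1 → run D
t=30: queue=[H,D] q_used=0 → run H
t=31: queue=[D] q_used=0 → run D
t=32: queue=[D] q_used=1 → run D
t=33: (idle)
t=34: (idle)
t=35: (idle)
t=36: (idle)
t=37: (idle)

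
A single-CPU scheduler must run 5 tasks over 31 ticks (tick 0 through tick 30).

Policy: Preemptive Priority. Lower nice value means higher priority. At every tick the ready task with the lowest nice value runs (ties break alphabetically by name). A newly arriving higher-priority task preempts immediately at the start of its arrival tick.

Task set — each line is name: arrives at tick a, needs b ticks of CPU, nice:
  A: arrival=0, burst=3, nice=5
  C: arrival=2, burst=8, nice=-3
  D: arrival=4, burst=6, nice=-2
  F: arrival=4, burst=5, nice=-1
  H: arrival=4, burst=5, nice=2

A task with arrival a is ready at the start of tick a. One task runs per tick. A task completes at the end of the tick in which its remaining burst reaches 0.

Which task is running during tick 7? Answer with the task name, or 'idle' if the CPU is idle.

running at tick 7 = C

t=0: ready={A} → run A
t=1: ready={A} → run A
t=2: ready={A,C} → run C
t=3: ready={A,C} → run C
t=4: ready={A,C,D,F,H} → run C
t=5: ready={A,C,D,F,H} → run C
t=6: ready={A,C,D,F,H} → run C
t=7: ready={A,C,D,F,H} → run C
t=8: ready={A,C,D,F,H} → run C
t=9: ready={A,C,D,F,H} → run C
t=10: ready={A,D,F,H} → run D
t=11: ready={A,D,F,H} → run D
t=12: ready={A,D,F,H} → run D
t=13: ready={A,D,F,H} → run D
t=14: ready={A,D,F,H} → run D
t=15: ready={A,D,F,H} → run D
t=16: ready={A,F,H} → run F
t=17: ready={A,F,H} → run F
t=18: ready={A,F,H} → run F
t=19: ready={A,F,H} → run F
t=20: ready={A,F,H} → run F
t=21: ready={A,H} → run H
t=22: ready={A,H} → run H
t=23: ready={A,H} → run H
t=24: ready={A,H} → run H
t=25: ready={A,H} → run H
t=26: ready={A} → run A
t=27: (idle)
t=28: (idle)
t=29: (idle)
t=30: (idle)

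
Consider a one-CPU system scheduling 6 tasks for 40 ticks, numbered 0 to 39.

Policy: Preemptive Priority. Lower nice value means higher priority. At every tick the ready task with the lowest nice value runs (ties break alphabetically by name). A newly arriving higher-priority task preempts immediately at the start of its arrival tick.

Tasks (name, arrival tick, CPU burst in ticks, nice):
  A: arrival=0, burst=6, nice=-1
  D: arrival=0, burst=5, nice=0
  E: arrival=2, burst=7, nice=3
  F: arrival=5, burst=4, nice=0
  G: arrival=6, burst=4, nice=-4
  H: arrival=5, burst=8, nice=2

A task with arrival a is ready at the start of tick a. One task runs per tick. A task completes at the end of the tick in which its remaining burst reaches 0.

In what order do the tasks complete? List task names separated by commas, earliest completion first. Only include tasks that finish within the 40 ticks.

t=0: ready={A,D} → run A
t=1: ready={A,D} → run A
t=2: ready={A,D,E} → run A
t=3: ready={A,D,E} → run A
t=4: ready={A,D,E} → run A
t=5: ready={A,D,E,F,H} → run A
t=6: ready={D,E,F,G,H} → run G
t=7: ready={D,E,F,G,H} → run G
t=8: ready={D,E,F,G,H} → run G
t=9: ready={D,E,F,G,H} → run G
t=10: ready={D,E,F,H} → run D
t=11: ready={D,E,F,H} → run D
t=12: ready={D,E,F,H} → run D
t=13: ready={D,E,F,H} → run D
t=14: ready={D,E,F,H} → run D
t=15: ready={E,F,H} → run F
t=16: ready={E,F,H} → run F
t=17: ready={E,F,H} → run F
t=18: ready={E,F,H} → run F
t=19: ready={E,H} → run H
t=20: ready={E,H} → run H
t=21: ready={E,H} → run H
t=22: ready={E,H} → run H
t=23: ready={E,H} → run H
t=24: ready={E,H} → run H
t=25: ready={E,H} → run H
t=26: ready={E,H} → run H
t=27: ready={E} → run E
t=28: ready={E} → run E
t=29: ready={E} → run E
t=30: ready={E} → run E
t=31: ready={E} → run E
t=32: ready={E} → run E
t=33: ready={E} → run E
t=34: (idle)
t=35: (idle)
t=36: (idle)
t=37: (idle)
t=38: (idle)
t=39: (idle)

completion order = A, G, D, F, H, E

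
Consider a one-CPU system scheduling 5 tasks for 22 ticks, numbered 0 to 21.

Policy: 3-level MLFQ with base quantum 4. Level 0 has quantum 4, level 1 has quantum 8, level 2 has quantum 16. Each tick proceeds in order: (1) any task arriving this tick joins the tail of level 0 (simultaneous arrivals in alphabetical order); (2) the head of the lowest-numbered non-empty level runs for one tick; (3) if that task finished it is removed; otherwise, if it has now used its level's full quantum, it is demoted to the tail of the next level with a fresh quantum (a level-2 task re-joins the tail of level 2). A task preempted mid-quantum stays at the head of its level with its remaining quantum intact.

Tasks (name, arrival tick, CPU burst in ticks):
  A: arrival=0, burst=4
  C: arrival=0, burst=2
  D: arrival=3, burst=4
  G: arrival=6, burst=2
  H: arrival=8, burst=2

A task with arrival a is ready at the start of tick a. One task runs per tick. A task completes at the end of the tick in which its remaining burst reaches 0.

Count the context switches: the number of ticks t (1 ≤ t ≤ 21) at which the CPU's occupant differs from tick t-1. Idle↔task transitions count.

t=0: L0/L1/L2 = AC/-/- → run A
t=1: L0/L1/L2 = AC/-/- → run A
t=2: L0/L1/L2 = AC/-/- → run A
t=3: L0/L1/L2 = ACD/-/- → run A
t=4: L0/L1/L2 = CD/-/- → run C
t=5: L0/L1/L2 = CD/-/- → run C
t=6: L0/L1/L2 = DG/-/- → run D
t=7: L0/L1/L2 = DG/-/- → run D
t=8: L0/L1/L2 = DGH/-/- → run D
t=9: L0/L1/L2 = DGH/-/- → run D
t=10: L0/L1/L2 = GH/-/- → run G
t=11: L0/L1/L2 = GH/-/- → run G
t=12: L0/L1/L2 = H/-/- → run H
t=13: L0/L1/L2 = H/-/- → run H
t=14: (idle)
t=15: (idle)
t=16: (idle)
t=17: (idle)
t=18: (idle)
t=19: (idle)
t=20: (idle)
t=21: (idle)

context switches = 5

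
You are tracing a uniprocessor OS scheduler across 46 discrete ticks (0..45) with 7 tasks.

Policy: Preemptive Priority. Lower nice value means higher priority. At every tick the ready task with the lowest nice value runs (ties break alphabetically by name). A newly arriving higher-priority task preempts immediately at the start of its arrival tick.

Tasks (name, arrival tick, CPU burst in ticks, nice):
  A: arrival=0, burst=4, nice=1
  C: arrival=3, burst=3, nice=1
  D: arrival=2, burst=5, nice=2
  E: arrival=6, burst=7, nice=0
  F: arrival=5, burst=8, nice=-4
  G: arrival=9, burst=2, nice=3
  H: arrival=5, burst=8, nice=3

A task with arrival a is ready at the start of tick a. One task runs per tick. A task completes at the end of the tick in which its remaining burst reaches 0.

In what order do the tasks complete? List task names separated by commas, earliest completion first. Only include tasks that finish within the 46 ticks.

completion order = A, F, E, C, D, G, H

t=0: ready={A} → run A
t=1: ready={A} → run A
t=2: ready={A,D} → run A
t=3: ready={A,C,D} → run A
t=4: ready={C,D} → run C
t=5: ready={C,D,F,H} → run F
t=6: ready={C,D,E,F,H} → run F
t=7: ready={C,D,E,F,H} → run F
t=8: ready={C,D,E,F,H} → run F
t=9: ready={C,D,E,F,G,H} → run F
t=10: ready={C,D,E,F,G,H} → run F
t=11: ready={C,D,E,F,G,H} → run F
t=12: ready={C,D,E,F,G,H} → run F
t=13: ready={C,D,E,G,H} → run E
t=14: ready={C,D,E,G,H} → run E
t=15: ready={C,D,E,G,H} → run E
t=16: ready={C,D,E,G,H} → run E
t=17: ready={C,D,E,G,H} → run E
t=18: ready={C,D,E,G,H} → run E
t=19: ready={C,D,E,G,H} → run E
t=20: ready={C,D,G,H} → run C
t=21: ready={C,D,G,H} → run C
t=22: ready={D,G,H} → run D
t=23: ready={D,G,H} → run D
t=24: ready={D,G,H} → run D
t=25: ready={D,G,H} → run D
t=26: ready={D,G,H} → run D
t=27: ready={G,H} → run G
t=28: ready={G,H} → run G
t=29: ready={H} → run H
t=30: ready={H} → run H
t=31: ready={H} → run H
t=32: ready={H} → run H
t=33: ready={H} → run H
t=34: ready={H} → run H
t=35: ready={H} → run H
t=36: ready={H} → run H
t=37: (idle)
t=38: (idle)
t=39: (idle)
t=40: (idle)
t=41: (idle)
t=42: (idle)
t=43: (idle)
t=44: (idle)
t=45: (idle)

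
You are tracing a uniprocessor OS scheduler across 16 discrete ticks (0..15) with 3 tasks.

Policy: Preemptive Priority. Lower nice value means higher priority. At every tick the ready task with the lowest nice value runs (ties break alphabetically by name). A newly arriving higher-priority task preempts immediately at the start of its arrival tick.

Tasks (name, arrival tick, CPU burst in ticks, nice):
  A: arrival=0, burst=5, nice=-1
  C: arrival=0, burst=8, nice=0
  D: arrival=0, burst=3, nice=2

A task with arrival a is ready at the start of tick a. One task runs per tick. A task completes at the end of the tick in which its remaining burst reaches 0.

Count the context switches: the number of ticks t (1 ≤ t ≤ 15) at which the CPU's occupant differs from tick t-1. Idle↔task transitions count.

context switches = 2

t=0: ready={A,C,D} → run A
t=1: ready={A,C,D} → run A
t=2: ready={A,C,D} → run A
t=3: ready={A,C,D} → run A
t=4: ready={A,C,D} → run A
t=5: ready={C,D} → run C
t=6: ready={C,D} → run C
t=7: ready={C,D} → run C
t=8: ready={C,D} → run C
t=9: ready={C,D} → run C
t=10: ready={C,D} → run C
t=11: ready={C,D} → run C
t=12: ready={C,D} → run C
t=13: ready={D} → run D
t=14: ready={D} → run D
t=15: ready={D} → run D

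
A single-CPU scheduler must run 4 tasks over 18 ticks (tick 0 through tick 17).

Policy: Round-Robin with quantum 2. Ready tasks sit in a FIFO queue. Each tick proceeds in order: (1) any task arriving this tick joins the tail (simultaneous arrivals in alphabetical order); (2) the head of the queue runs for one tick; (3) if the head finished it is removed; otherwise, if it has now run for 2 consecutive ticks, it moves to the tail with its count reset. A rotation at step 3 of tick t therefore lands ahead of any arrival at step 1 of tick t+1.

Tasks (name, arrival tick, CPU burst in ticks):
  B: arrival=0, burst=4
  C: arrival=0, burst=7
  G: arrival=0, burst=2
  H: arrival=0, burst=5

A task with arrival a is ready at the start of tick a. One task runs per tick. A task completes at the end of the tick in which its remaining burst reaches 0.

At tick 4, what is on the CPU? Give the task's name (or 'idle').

running at tick 4 = G

t=0: queue=[B,C,G,H] q_used=0 → run B
t=1: queue=[B,C,G,H] q_used=1 → run B
t=2: queue=[C,G,H,B] q_used=0 → run C
t=3: queue=[C,G,H,B] q_used=1 → run C
t=4: queue=[G,H,B,C] q_used=0 → run G
t=5: queue=[G,H,B,C] q_used=1 → run G
t=6: queue=[H,B,C] q_used=0 → run H
t=7: queue=[H,B,C] q_used=1 → run H
t=8: queue=[B,C,H] q_used=0 → run B
t=9: queue=[B,C,H] q_used=1 → run B
t=10: queue=[C,H] q_used=0 → run C
t=11: queue=[C,H] q_used=1 → run C
t=12: queue=[H,C] q_used=0 → run H
t=13: queue=[H,C] q_used=1 → run H
t=14: queue=[C,H] q_used=0 → run C
t=15: queue=[C,H] q_used=1 → run C
t=16: queue=[H,C] q_used=0 → run H
t=17: queue=[C] q_used=0 → run C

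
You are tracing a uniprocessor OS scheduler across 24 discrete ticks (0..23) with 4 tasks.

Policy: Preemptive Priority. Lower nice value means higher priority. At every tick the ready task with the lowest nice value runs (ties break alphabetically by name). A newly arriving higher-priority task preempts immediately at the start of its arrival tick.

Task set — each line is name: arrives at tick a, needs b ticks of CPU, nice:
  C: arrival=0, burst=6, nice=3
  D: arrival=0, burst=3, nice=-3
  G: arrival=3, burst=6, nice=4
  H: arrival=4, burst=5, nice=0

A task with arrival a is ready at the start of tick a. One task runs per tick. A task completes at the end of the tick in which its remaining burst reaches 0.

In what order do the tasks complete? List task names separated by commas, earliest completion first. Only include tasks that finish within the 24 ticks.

t=0: ready={C,D} → run D
t=1: ready={C,D} → run D
t=2: ready={C,D} → run D
t=3: ready={C,G} → run C
t=4: ready={C,G,H} → run H
t=5: ready={C,G,H} → run H
t=6: ready={C,G,H} → run H
t=7: ready={C,G,H} → run H
t=8: ready={C,G,H} → run H
t=9: ready={C,G} → run C
t=10: ready={C,G} → run C
t=11: ready={C,G} → run C
t=12: ready={C,G} → run C
t=13: ready={C,G} → run C
t=14: ready={G} → run G
t=15: ready={G} → run G
t=16: ready={G} → run G
t=17: ready={G} → run G
t=18: ready={G} → run G
t=19: ready={G} → run G
t=20: (idle)
t=21: (idle)
t=22: (idle)
t=23: (idle)

completion order = D, H, C, G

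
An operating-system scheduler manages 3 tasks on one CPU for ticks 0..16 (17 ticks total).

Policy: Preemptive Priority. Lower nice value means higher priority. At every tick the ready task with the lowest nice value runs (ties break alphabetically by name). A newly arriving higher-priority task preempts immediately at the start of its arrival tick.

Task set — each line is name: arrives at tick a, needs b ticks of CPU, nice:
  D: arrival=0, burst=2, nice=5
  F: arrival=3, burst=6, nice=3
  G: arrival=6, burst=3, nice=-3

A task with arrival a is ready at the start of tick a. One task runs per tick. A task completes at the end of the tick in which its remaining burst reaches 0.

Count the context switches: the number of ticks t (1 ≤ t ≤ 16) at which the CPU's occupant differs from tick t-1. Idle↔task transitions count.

context switches = 5

t=0: ready={D} → run D
t=1: ready={D} → run D
t=2: (idle)
t=3: ready={F} → run F
t=4: ready={F} → run F
t=5: ready={F} → run F
t=6: ready={F,G} → run G
t=7: ready={F,G} → run G
t=8: ready={F,G} → run G
t=9: ready={F} → run F
t=10: ready={F} → run F
t=11: ready={F} → run F
t=12: (idle)
t=13: (idle)
t=14: (idle)
t=15: (idle)
t=16: (idle)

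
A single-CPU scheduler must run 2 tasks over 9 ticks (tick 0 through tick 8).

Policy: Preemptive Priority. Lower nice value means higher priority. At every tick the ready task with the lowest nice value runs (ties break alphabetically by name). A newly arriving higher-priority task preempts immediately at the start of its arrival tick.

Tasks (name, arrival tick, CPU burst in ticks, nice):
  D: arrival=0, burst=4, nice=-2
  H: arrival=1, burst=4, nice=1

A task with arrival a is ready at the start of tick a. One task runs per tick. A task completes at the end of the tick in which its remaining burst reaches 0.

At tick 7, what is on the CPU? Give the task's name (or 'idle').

running at tick 7 = H

t=0: ready={D} → run D
t=1: ready={D,H} → run D
t=2: ready={D,H} → run D
t=3: ready={D,H} → run D
t=4: ready={H} → run H
t=5: ready={H} → run H
t=6: ready={H} → run H
t=7: ready={H} → run H
t=8: (idle)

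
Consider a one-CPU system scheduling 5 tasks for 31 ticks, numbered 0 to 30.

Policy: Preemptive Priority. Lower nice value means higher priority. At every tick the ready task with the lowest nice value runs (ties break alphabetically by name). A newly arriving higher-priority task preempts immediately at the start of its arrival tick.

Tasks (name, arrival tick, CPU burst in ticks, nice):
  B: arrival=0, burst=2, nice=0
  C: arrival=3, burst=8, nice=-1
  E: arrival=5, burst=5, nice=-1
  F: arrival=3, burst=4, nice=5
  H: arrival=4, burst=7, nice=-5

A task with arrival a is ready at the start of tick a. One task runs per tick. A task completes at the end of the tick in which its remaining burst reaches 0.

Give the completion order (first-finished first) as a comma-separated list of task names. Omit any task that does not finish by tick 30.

completion order = B, H, C, E, F

t=0: ready={B} → run B
t=1: ready={B} → run B
t=2: (idle)
t=3: ready={C,F} → run C
t=4: ready={C,F,H} → run H
t=5: ready={C,E,F,H} → run H
t=6: ready={C,E,F,H} → run H
t=7: ready={C,E,F,H} → run H
t=8: ready={C,E,F,H} → run H
t=9: ready={C,E,F,H} → run H
t=10: ready={C,E,F,H} → run H
t=11: ready={C,E,F} → run C
t=12: ready={C,E,F} → run C
t=13: ready={C,E,F} → run C
t=14: ready={C,E,F} → run C
t=15: ready={C,E,F} → run C
t=16: ready={C,E,F} → run C
t=17: ready={C,E,F} → run C
t=18: ready={E,F} → run E
t=19: ready={E,F} → run E
t=20: ready={E,F} → run E
t=21: ready={E,F} → run E
t=22: ready={E,F} → run E
t=23: ready={F} → run F
t=24: ready={F} → run F
t=25: ready={F} → run F
t=26: ready={F} → run F
t=27: (idle)
t=28: (idle)
t=29: (idle)
t=30: (idle)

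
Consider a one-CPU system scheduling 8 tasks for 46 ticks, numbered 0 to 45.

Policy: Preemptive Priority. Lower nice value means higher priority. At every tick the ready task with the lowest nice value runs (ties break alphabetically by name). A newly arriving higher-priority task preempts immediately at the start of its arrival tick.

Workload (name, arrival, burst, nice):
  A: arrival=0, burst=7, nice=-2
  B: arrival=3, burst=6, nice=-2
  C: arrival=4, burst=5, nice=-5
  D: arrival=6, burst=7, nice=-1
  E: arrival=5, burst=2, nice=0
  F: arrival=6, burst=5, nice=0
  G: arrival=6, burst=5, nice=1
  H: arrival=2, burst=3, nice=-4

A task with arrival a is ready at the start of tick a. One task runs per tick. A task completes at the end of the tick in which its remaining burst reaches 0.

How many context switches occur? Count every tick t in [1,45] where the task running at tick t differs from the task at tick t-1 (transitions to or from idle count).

t=0: ready={A} → run A
t=1: ready={A} → run A
t=2: ready={A,H} → run H
t=3: ready={A,B,H} → run H
t=4: ready={A,B,C,H} → run C
t=5: ready={A,B,C,E,H} → run C
t=6: ready={A,B,C,D,E,F,G,H} → run C
t=7: ready={A,B,C,D,E,F,G,H} → run C
t=8: ready={A,B,C,D,E,F,G,H} → run C
t=9: ready={A,B,D,E,F,G,H} → run H
t=10: ready={A,B,D,E,F,G} → run A
t=11: ready={A,B,D,E,F,G} → run A
t=12: ready={A,B,D,E,F,G} → run A
t=13: ready={A,B,D,E,F,G} → run A
t=14: ready={A,B,D,E,F,G} → run A
t=15: ready={B,D,E,F,G} → run B
t=16: ready={B,D,E,F,G} → run B
t=17: ready={B,D,E,F,G} → run B
t=18: ready={B,D,E,F,G} → run B
t=19: ready={B,D,E,F,G} → run B
t=20: ready={B,D,E,F,G} → run B
t=21: ready={D,E,F,G} → run D
t=22: ready={D,E,F,G} → run D
t=23: ready={D,E,F,G} → run D
t=24: ready={D,E,F,G} → run D
t=25: ready={D,E,F,G} → run D
t=26: ready={D,E,F,G} → run D
t=27: ready={D,E,F,G} → run D
t=28: ready={E,F,G} → run E
t=29: ready={E,F,G} → run E
t=30: ready={F,G} → run F
t=31: ready={F,G} → run F
t=32: ready={F,G} → run F
t=33: ready={F,G} → run F
t=34: ready={F,G} → run F
t=35: ready={G} → run G
t=36: ready={G} → run G
t=37: ready={G} → run G
t=38: ready={G} → run G
t=39: ready={G} → run G
t=40: (idle)
t=41: (idle)
t=42: (idle)
t=43: (idle)
t=44: (idle)
t=45: (idle)

context switches = 10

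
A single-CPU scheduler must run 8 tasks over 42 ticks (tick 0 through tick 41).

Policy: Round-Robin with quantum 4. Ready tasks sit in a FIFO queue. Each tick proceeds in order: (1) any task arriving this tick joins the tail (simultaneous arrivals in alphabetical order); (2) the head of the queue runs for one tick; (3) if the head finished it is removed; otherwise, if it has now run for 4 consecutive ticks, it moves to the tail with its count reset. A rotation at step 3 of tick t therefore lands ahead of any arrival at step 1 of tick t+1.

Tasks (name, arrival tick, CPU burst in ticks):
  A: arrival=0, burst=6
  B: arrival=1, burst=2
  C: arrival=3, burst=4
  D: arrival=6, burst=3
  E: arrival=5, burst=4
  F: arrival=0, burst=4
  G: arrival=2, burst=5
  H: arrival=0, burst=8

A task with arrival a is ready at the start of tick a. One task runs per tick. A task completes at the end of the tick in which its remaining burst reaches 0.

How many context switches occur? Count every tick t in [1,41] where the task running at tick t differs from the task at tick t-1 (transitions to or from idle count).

context switches = 11

t=0: queue=[A,F,H] q_used=0 → run A
t=1: queue=[A,F,H,B] q_used=1 → run A
t=2: queue=[A,F,H,B,G] q_used=2 → run A
t=3: queue=[A,F,H,B,G,C] q_used=3 → run A
t=4: queue=[F,H,B,G,C,A] q_used=0 → run F
t=5: queue=[F,H,B,G,C,A,E] q_used=1 → run F
t=6: queue=[F,H,B,G,C,A,E,D] q_used=2 → run F
t=7: queue=[F,H,B,G,C,A,E,D] q_used=3 → run F
t=8: queue=[H,B,G,C,A,E,D] q_used=0 → run H
t=9: queue=[H,B,G,C,A,E,D] q_used=1 → run H
t=10: queue=[H,B,G,C,A,E,D] q_used=2 → run H
t=11: queue=[H,B,G,C,A,E,D] q_used=3 → run H
t=12: queue=[B,G,C,A,E,D,H] q_used=0 → run B
t=13: queue=[B,G,C,A,E,D,H] q_used=1 → run B
t=14: queue=[G,C,A,E,D,H] q_used=0 → run G
t=15: queue=[G,C,A,E,D,H] q_used=1 → run G
t=16: queue=[G,C,A,E,D,H] q_used=2 → run G
t=17: queue=[G,C,A,E,D,H] q_used=3 → run G
t=18: queue=[C,A,E,D,H,G] q_used=0 → run C
t=19: queue=[C,A,E,D,H,G] q_used=1 → run C
t=20: queue=[C,A,E,D,H,G] q_used=2 → run C
t=21: queue=[C,A,E,D,H,G] q_used=3 → run C
t=22: queue=[A,E,D,H,G] q_used=0 → run A
t=23: queue=[A,E,D,H,G] q_used=1 → run A
t=24: queue=[E,D,H,G] q_used=0 → run E
t=25: queue=[E,D,H,G] q_used=1 → run E
t=26: queue=[E,D,H,G] q_used=2 → run E
t=27: queue=[E,D,H,G] q_used=3 → run E
t=28: queue=[D,H,G] q_used=0 → run D
t=29: queue=[D,H,G] q_used=1 → run D
t=30: queue=[D,H,G] q_used=2 → run D
t=31: queue=[H,G] q_used=0 → run H
t=32: queue=[H,G] q_used=1 → run H
t=33: queue=[H,G] q_used=2 → run H
t=34: queue=[H,G] q_used=3 → run H
t=35: queue=[G] q_used=0 → run G
t=36: (idle)
t=37: (idle)
t=38: (idle)
t=39: (idle)
t=40: (idle)
t=41: (idle)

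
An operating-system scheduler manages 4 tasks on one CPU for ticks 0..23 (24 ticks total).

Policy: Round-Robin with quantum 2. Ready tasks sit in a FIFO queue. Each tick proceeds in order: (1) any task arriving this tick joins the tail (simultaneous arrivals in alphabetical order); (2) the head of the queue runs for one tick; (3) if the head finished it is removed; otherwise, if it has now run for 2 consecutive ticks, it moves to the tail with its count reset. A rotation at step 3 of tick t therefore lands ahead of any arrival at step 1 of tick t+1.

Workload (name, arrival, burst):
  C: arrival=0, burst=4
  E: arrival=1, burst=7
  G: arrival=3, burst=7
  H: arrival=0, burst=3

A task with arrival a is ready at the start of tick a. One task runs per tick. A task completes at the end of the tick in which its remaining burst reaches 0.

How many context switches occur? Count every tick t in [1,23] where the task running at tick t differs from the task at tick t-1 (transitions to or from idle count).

t=0: queue=[C,H] q_used=0 → run C
t=1: queue=[C,H,E] q_used=1 → run C
t=2: queue=[H,E,C] q_used=0 → run H
t=3: queue=[H,E,C,G] q_used=1 → run H
t=4: queue=[E,C,G,H] q_used=0 → run E
t=5: queue=[E,C,G,H] q_used=1 → run E
t=6: queue=[C,G,H,E] q_used=0 → run C
t=7: queue=[C,G,H,E] q_used=1 → run C
t=8: queue=[G,H,E] q_used=0 → run G
t=9: queue=[G,H,E] q_used=1 → run G
t=10: queue=[H,E,G] q_used=0 → run H
t=11: queue=[E,G] q_used=0 → run E
t=12: queue=[E,G] q_used=1 → run E
t=13: queue=[G,E] q_used=0 → run G
t=14: queue=[G,E] q_used=1 → run G
t=15: queue=[E,G] q_used=0 → run E
t=16: queue=[E,G] q_used=1 → run E
t=17: queue=[G,E] q_used=0 → run G
t=18: queue=[G,E] q_used=1 → run G
t=19: queue=[E,G] q_used=0 → run E
t=20: queue=[G] q_used=0 → run G
t=21: (idle)
t=22: (idle)
t=23: (idle)

context switches = 12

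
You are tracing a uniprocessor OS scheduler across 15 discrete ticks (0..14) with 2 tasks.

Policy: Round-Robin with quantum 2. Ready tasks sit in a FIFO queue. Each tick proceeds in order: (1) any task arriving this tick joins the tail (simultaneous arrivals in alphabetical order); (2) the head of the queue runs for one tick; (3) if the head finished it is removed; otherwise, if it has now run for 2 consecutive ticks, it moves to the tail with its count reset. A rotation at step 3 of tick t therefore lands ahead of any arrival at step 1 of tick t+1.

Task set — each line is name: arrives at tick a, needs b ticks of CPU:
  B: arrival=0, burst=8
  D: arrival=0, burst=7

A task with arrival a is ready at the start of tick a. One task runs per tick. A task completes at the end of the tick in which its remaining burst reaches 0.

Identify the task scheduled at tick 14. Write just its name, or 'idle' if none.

running at tick 14 = D

t=0: queue=[B,D] q_used=0 → run B
t=1: queue=[B,D] q_used=1 → run B
t=2: queue=[D,B] q_used=0 → run D
t=3: queue=[D,B] q_used=1 → run D
t=4: queue=[B,D] q_used=0 → run B
t=5: queue=[B,D] q_used=1 → run B
t=6: queue=[D,B] q_used=0 → run D
t=7: queue=[D,B] q_used=1 → run D
t=8: queue=[B,D] q_used=0 → run B
t=9: queue=[B,D] q_used=1 → run B
t=10: queue=[D,B] q_used=0 → run D
t=11: queue=[D,B] q_used=1 → run D
t=12: queue=[B,D] q_used=0 → run B
t=13: queue=[B,D] q_used=1 → run B
t=14: queue=[D] q_used=0 → run D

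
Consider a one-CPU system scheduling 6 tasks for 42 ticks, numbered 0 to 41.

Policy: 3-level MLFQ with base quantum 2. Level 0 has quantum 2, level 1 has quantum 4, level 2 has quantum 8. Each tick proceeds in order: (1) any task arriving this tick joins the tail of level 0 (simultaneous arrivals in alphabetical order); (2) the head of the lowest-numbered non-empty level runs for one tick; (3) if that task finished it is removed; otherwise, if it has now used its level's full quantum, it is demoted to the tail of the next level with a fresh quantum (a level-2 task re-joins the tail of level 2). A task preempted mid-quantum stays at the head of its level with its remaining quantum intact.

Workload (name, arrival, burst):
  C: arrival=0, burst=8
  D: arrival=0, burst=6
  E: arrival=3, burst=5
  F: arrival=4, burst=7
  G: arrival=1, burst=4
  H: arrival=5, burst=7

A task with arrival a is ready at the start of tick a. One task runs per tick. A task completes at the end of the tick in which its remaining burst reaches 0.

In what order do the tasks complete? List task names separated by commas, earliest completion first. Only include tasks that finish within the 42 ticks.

completion order = D, G, E, C, F, H

t=0: L0/L1/L2 = CD/-/- → run C
t=1: L0/L1/L2 = CDG/-/- → run C
t=2: L0/L1/L2 = DG/C/- → run D
t=3: L0/L1/L2 = DGE/C/- → run D
t=4: L0/L1/L2 = GEF/CD/- → run G
t=5: L0/L1/L2 = GEFH/CD/- → run G
t=6: L0/L1/L2 = EFH/CDG/- → run E
t=7: L0/L1/L2 = EFH/CDG/- → run E
t=8: L0/L1/L2 = FH/CDGE/- → run F
t=9: L0/L1/L2 = FH/CDGE/- → run F
t=10: L0/L1/L2 = H/CDGEF/- → run H
t=11: L0/L1/L2 = H/CDGEF/- → run H
t=12: L0/L1/L2 = -/CDGEFH/- → run C
t=13: L0/L1/L2 = -/CDGEFH/- → run C
t=14: L0/L1/L2 = -/CDGEFH/- → run C
t=15: L0/L1/L2 = -/CDGEFH/- → run C
t=16: L0/L1/L2 = -/DGEFH/C → run D
t=17: L0/L1/L2 = -/DGEFH/C → run D
t=18: L0/L1/L2 = -/DGEFH/C → run D
t=19: L0/L1/L2 = -/DGEFH/C → run D
t=20: L0/L1/L2 = -/GEFH/C → run G
t=21: L0/L1/L2 = -/GEFH/C → run G
t=22: L0/L1/L2 = -/EFH/C → run E
t=23: L0/L1/L2 = -/EFH/C → run E
t=24: L0/L1/L2 = -/EFH/C → run E
t=25: L0/L1/L2 = -/FH/C → run F
t=26: L0/L1/L2 = -/FH/C → run F
t=27: L0/L1/L2 = -/FH/C → run F
t=28: L0/L1/L2 = -/FH/C → run F
t=29: L0/L1/L2 = -/H/CF → run H
t=30: L0/L1/L2 = -/H/CF → run H
t=31: L0/L1/L2 = -/H/CF → run H
t=32: L0/L1/L2 = -/H/CF → run H
t=33: L0/L1/L2 = -/-/CFH → run C
t=34: L0/L1/L2 = -/-/CFH → run C
t=35: L0/L1/L2 = -/-/FH → run F
t=36: L0/L1/L2 = -/-/H → run H
t=37: (idle)
t=38: (idle)
t=39: (idle)
t=40: (idle)
t=41: (idle)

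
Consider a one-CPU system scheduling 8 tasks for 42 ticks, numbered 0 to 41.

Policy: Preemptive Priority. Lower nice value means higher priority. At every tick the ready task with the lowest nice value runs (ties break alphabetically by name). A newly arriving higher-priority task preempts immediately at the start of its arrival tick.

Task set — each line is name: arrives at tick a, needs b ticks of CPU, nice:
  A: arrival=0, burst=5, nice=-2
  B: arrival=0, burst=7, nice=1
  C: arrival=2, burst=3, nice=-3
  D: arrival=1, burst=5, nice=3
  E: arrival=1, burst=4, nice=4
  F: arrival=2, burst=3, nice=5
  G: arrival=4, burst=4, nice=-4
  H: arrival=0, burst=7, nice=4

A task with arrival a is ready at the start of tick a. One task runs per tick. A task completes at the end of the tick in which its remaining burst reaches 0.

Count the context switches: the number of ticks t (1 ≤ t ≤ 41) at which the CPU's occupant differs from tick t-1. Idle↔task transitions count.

context switches = 10

t=0: ready={A,B,H} → run A
t=1: ready={A,B,D,E,H} → run A
t=2: ready={A,B,C,D,E,F,H} → run C
t=3: ready={A,B,C,D,E,F,H} → run C
t=4: ready={A,B,C,D,E,F,G,H} → run G
t=5: ready={A,B,C,D,E,F,G,H} → run G
t=6: ready={A,B,C,D,E,F,G,H} → run G
t=7: ready={A,B,C,D,E,F,G,H} → run G
t=8: ready={A,B,C,D,E,F,H} → run C
t=9: ready={A,B,D,E,F,H} → run A
t=10: ready={A,B,D,E,F,H} → run A
t=11: ready={A,B,D,E,F,H} → run A
t=12: ready={B,D,E,F,H} → run B
t=13: ready={B,D,E,F,H} → run B
t=14: ready={B,D,E,F,H} → run B
t=15: ready={B,D,E,F,H} → run B
t=16: ready={B,D,E,F,H} → run B
t=17: ready={B,D,E,F,H} → run B
t=18: ready={B,D,E,F,H} → run B
t=19: ready={D,E,F,H} → run D
t=20: ready={D,E,F,H} → run D
t=21: ready={D,E,F,H} → run D
t=22: ready={D,E,F,H} → run D
t=23: ready={D,E,F,H} → run D
t=24: ready={E,F,H} → run E
t=25: ready={E,F,H} → run E
t=26: ready={E,F,H} → run E
t=27: ready={E,F,H} → run E
t=28: ready={F,H} → run H
t=29: ready={F,H} → run H
t=30: ready={F,H} → run H
t=31: ready={F,H} → run H
t=32: ready={F,H} → run H
t=33: ready={F,H} → run H
t=34: ready={F,H} → run H
t=35: ready={F} → run F
t=36: ready={F} → run F
t=37: ready={F} → run F
t=38: (idle)
t=39: (idle)
t=40: (idle)
t=41: (idle)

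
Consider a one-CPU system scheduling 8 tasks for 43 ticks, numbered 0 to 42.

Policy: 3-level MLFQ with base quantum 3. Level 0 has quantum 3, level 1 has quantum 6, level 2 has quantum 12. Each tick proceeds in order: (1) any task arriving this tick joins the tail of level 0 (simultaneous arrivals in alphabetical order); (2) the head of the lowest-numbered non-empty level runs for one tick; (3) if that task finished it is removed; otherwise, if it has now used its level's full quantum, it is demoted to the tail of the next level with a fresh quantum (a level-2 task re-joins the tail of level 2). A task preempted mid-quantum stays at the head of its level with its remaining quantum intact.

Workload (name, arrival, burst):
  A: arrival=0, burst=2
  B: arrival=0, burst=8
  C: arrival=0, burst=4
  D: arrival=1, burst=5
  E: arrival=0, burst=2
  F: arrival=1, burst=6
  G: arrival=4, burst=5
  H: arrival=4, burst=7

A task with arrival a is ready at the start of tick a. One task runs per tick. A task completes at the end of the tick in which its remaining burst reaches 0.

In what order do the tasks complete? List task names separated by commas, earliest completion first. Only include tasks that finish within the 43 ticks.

t=0: L0/L1/L2 = ABCE/-/- → run A
t=1: L0/L1/L2 = ABCEDF/-/- → run A
t=2: L0/L1/L2 = BCEDF/-/- → run B
t=3: L0/L1/L2 = BCEDF/-/- → run B
t=4: L0/L1/L2 = BCEDFGH/-/- → run B
t=5: L0/L1/L2 = CEDFGH/B/- → run C
t=6: L0/L1/L2 = CEDFGH/B/- → run C
t=7: L0/L1/L2 = CEDFGH/B/- → run C
t=8: L0/L1/L2 = EDFGH/BC/- → run E
t=9: L0/L1/L2 = EDFGH/BC/- → run E
t=10: L0/L1/L2 = DFGH/BC/- → run D
t=11: L0/L1/L2 = DFGH/BC/- → run D
t=12: L0/L1/L2 = DFGH/BC/- → run D
t=13: L0/L1/L2 = FGH/BCD/- → run F
t=14: L0/L1/L2 = FGH/BCD/- → run F
t=15: L0/L1/L2 = FGH/BCD/- → run F
t=16: L0/L1/L2 = GH/BCDF/- → run G
t=17: L0/L1/L2 = GH/BCDF/- → run G
t=18: L0/L1/L2 = GH/BCDF/- → run G
t=19: L0/L1/L2 = H/BCDFG/- → run H
t=20: L0/L1/L2 = H/BCDFG/- → run H
t=21: L0/L1/L2 = H/BCDFG/- → run H
t=22: L0/L1/L2 = -/BCDFGH/- → run B
t=23: L0/L1/L2 = -/BCDFGH/- → run B
t=24: L0/L1/L2 = -/BCDFGH/- → run B
t=25: L0/L1/L2 = -/BCDFGH/- → run B
t=26: L0/L1/L2 = -/BCDFGH/- → run B
t=27: L0/L1/L2 = -/CDFGH/- → run C
t=28: L0/L1/L2 = -/DFGH/- → run D
t=29: L0/L1/L2 = -/DFGH/- → run D
t=30: L0/L1/L2 = -/FGH/- → run F
t=31: L0/L1/L2 = -/FGH/- → run F
t=32: L0/L1/L2 = -/FGH/- → run F
t=33: L0/L1/L2 = -/GH/- → run G
t=34: L0/L1/L2 = -/GH/- → run G
t=35: L0/L1/L2 = -/H/- → run H
t=36: L0/L1/L2 = -/H/- → run H
t=37: L0/L1/L2 = -/H/- → run H
t=38: L0/L1/L2 = -/H/- → run H
t=39: (idle)
t=40: (idle)
t=41: (idle)
t=42: (idle)

completion order = A, E, B, C, D, F, G, H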